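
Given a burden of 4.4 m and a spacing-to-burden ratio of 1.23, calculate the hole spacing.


Spacing = burden * ratio
= 4.4 * 1.23
= 5.412 m

5.412 m


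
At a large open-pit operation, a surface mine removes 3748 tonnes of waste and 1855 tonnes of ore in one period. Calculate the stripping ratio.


2.0205

Stripping ratio = waste tonnage / ore tonnage
= 3748 / 1855
= 2.0205


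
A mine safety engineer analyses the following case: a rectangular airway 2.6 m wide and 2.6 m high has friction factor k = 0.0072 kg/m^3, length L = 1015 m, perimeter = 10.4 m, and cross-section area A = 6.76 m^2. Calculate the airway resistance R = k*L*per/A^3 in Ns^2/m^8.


Compute the numerator:
k * L * per = 0.0072 * 1015 * 10.4
= 76.0032
Compute the denominator:
A^3 = 6.76^3 = 308.915776
Resistance:
R = 76.0032 / 308.915776
= 0.246 Ns^2/m^8

0.246 Ns^2/m^8


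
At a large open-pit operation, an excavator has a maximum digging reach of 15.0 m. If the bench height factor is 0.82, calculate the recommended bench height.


Bench height = reach * factor
= 15.0 * 0.82
= 12.3 m

12.3 m


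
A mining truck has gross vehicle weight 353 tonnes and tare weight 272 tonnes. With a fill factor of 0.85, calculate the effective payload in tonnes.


68.85 tonnes

Maximum payload = gross - tare
= 353 - 272 = 81 tonnes
Effective payload = max payload * fill factor
= 81 * 0.85
= 68.85 tonnes


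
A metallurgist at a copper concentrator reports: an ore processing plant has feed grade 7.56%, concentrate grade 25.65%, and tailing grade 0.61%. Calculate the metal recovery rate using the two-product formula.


Using the two-product formula:
R = 100 * c * (f - t) / (f * (c - t))
Numerator = 100 * 25.65 * (7.56 - 0.61)
= 100 * 25.65 * 6.95
= 17826.75
Denominator = 7.56 * (25.65 - 0.61)
= 7.56 * 25.04
= 189.3024
R = 17826.75 / 189.3024
= 94.1708%

94.1708%


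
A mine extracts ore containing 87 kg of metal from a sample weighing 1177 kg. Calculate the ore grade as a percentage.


Ore grade = (metal mass / ore mass) * 100
= (87 / 1177) * 100
= 0.07391673747 * 100
= 7.3917%

7.3917%


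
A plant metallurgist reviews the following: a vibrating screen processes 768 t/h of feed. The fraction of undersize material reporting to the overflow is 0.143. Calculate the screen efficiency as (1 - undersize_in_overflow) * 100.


85.7%

Screen efficiency = (1 - fraction of undersize in overflow) * 100
= (1 - 0.143) * 100
= 0.857 * 100
= 85.7%


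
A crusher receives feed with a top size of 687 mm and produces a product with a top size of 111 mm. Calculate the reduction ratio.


6.1892

Reduction ratio = feed size / product size
= 687 / 111
= 6.1892


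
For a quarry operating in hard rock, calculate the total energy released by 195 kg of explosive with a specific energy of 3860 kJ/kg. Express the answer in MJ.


Energy = mass * specific_energy / 1000
= 195 * 3860 / 1000
= 752700 / 1000
= 752.7 MJ

752.7 MJ


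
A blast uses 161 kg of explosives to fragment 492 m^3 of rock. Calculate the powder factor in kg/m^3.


0.3272 kg/m^3

Powder factor = explosive mass / rock volume
= 161 / 492
= 0.3272 kg/m^3


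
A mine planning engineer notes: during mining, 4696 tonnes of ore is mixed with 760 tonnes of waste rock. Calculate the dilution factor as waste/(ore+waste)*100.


Total material = ore + waste
= 4696 + 760 = 5456 tonnes
Dilution = waste / total * 100
= 760 / 5456 * 100
= 0.1392961877 * 100
= 13.9296%

13.9296%


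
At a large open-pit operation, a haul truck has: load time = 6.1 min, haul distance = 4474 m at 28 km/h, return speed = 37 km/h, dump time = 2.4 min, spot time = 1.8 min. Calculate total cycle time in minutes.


Convert haul speed to m/min: 28 * 1000/60 = 466.6666667 m/min
Haul time = 4474 / 466.6666667 = 9.587142857 min
Convert return speed to m/min: 37 * 1000/60 = 616.6666667 m/min
Return time = 4474 / 616.6666667 = 7.255135135 min
Total cycle time:
= 6.1 + 9.587142857 + 2.4 + 7.255135135 + 1.8
= 27.1423 min

27.1423 min


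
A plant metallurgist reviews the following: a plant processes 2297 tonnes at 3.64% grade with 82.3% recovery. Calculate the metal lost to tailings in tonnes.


Total metal in feed:
= 2297 * 3.64 / 100 = 83.6108 tonnes
Metal recovered:
= 83.6108 * 82.3 / 100 = 68.8116884 tonnes
Metal lost to tailings:
= 83.6108 - 68.8116884
= 14.7991 tonnes

14.7991 tonnes


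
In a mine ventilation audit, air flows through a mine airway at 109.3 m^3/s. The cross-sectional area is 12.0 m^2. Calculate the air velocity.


Velocity = flow rate / cross-sectional area
= 109.3 / 12.0
= 9.1083 m/s

9.1083 m/s


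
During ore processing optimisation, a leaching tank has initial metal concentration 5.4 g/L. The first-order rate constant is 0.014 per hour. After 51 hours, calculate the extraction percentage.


51.0318%

Compute the exponent:
-k * t = -0.014 * 51 = -0.714
Remaining concentration:
C = 5.4 * exp(-0.714)
= 5.4 * 0.4896815486
= 2.644280362 g/L
Extracted = 5.4 - 2.644280362 = 2.755719638 g/L
Extraction % = 2.755719638 / 5.4 * 100
= 51.0318%


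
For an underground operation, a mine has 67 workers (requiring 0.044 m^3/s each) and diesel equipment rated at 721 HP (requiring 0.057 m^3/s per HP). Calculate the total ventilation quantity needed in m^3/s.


Airflow for workers:
Q_people = 67 * 0.044 = 2.948 m^3/s
Airflow for diesel equipment:
Q_diesel = 721 * 0.057 = 41.097 m^3/s
Total ventilation:
Q_total = 2.948 + 41.097
= 44.045 m^3/s

44.045 m^3/s


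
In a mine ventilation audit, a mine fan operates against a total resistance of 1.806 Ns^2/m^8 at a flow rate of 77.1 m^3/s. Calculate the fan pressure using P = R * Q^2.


10735.6045 Pa

Compute Q^2:
Q^2 = 77.1^2 = 5944.41
Compute pressure:
P = R * Q^2 = 1.806 * 5944.41
= 10735.6045 Pa


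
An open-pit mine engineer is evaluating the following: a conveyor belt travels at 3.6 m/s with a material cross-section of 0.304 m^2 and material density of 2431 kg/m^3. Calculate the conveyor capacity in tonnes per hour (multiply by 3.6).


9577.751 t/h

Volumetric flow = speed * area
= 3.6 * 0.304 = 1.0944 m^3/s
Mass flow = volumetric * density
= 1.0944 * 2431 = 2660.4864 kg/s
Convert to t/h: multiply by 3.6
Capacity = 2660.4864 * 3.6
= 9577.751 t/h


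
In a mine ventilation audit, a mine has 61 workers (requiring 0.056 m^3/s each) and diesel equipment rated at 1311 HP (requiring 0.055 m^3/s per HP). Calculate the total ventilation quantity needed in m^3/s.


75.521 m^3/s

Airflow for workers:
Q_people = 61 * 0.056 = 3.416 m^3/s
Airflow for diesel equipment:
Q_diesel = 1311 * 0.055 = 72.105 m^3/s
Total ventilation:
Q_total = 3.416 + 72.105
= 75.521 m^3/s


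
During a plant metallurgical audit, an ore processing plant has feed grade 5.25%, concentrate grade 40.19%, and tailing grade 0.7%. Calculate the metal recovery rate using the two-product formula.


Using the two-product formula:
R = 100 * c * (f - t) / (f * (c - t))
Numerator = 100 * 40.19 * (5.25 - 0.7)
= 100 * 40.19 * 4.55
= 18286.45
Denominator = 5.25 * (40.19 - 0.7)
= 5.25 * 39.49
= 207.3225
R = 18286.45 / 207.3225
= 88.2029%

88.2029%


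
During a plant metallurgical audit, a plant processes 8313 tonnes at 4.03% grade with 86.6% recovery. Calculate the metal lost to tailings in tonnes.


44.8919 tonnes

Total metal in feed:
= 8313 * 4.03 / 100 = 335.0139 tonnes
Metal recovered:
= 335.0139 * 86.6 / 100 = 290.1220374 tonnes
Metal lost to tailings:
= 335.0139 - 290.1220374
= 44.8919 tonnes


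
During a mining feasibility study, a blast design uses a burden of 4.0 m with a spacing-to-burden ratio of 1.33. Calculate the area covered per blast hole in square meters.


21.28 m^2

First, find the spacing:
Spacing = burden * ratio = 4.0 * 1.33
= 5.32 m
Then, calculate the area:
Area = burden * spacing = 4.0 * 5.32
= 21.28 m^2


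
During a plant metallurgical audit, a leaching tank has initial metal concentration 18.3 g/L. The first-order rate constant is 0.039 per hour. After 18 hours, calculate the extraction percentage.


50.4407%

Compute the exponent:
-k * t = -0.039 * 18 = -0.702
Remaining concentration:
C = 18.3 * exp(-0.702)
= 18.3 * 0.4955931257
= 9.0693542 g/L
Extracted = 18.3 - 9.0693542 = 9.2306458 g/L
Extraction % = 9.2306458 / 18.3 * 100
= 50.4407%


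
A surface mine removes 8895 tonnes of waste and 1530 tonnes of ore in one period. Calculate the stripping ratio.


5.8137

Stripping ratio = waste tonnage / ore tonnage
= 8895 / 1530
= 5.8137


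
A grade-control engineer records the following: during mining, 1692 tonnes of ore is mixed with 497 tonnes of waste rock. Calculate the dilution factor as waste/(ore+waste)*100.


Total material = ore + waste
= 1692 + 497 = 2189 tonnes
Dilution = waste / total * 100
= 497 / 2189 * 100
= 0.2270443125 * 100
= 22.7044%

22.7044%


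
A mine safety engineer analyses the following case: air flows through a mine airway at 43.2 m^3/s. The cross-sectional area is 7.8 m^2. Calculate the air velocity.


5.5385 m/s

Velocity = flow rate / cross-sectional area
= 43.2 / 7.8
= 5.5385 m/s


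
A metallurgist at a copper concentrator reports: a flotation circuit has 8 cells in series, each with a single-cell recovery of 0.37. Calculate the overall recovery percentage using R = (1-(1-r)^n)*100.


Complement of single-cell recovery:
1 - r = 1 - 0.37 = 0.63
Raise to power n:
(1 - r)^8 = 0.63^8 = 0.02481557803
Overall recovery:
R = (1 - 0.02481557803) * 100
= 97.5184%

97.5184%


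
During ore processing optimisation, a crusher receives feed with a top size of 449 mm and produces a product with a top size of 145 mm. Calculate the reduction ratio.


Reduction ratio = feed size / product size
= 449 / 145
= 3.0966

3.0966


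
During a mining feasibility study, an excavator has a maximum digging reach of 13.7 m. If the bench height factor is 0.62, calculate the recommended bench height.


8.494 m

Bench height = reach * factor
= 13.7 * 0.62
= 8.494 m


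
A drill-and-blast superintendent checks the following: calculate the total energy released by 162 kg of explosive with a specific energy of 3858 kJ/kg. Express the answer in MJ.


624.996 MJ

Energy = mass * specific_energy / 1000
= 162 * 3858 / 1000
= 624996 / 1000
= 624.996 MJ


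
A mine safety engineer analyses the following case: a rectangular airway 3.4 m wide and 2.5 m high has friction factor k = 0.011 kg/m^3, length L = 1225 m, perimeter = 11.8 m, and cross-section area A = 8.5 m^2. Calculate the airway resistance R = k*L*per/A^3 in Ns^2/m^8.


Compute the numerator:
k * L * per = 0.011 * 1225 * 11.8
= 159.005
Compute the denominator:
A^3 = 8.5^3 = 614.125
Resistance:
R = 159.005 / 614.125
= 0.2589 Ns^2/m^8

0.2589 Ns^2/m^8


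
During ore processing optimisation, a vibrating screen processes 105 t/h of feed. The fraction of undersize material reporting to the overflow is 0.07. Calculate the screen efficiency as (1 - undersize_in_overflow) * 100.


93.0%

Screen efficiency = (1 - fraction of undersize in overflow) * 100
= (1 - 0.07) * 100
= 0.93 * 100
= 93.0%


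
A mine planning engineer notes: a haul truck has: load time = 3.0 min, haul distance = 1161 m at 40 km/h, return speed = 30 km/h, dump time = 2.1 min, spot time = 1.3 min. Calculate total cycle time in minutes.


10.4635 min

Convert haul speed to m/min: 40 * 1000/60 = 666.6666667 m/min
Haul time = 1161 / 666.6666667 = 1.7415 min
Convert return speed to m/min: 30 * 1000/60 = 500 m/min
Return time = 1161 / 500 = 2.322 min
Total cycle time:
= 3.0 + 1.7415 + 2.1 + 2.322 + 1.3
= 10.4635 min


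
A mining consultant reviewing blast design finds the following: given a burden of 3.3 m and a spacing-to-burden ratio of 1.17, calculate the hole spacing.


3.861 m

Spacing = burden * ratio
= 3.3 * 1.17
= 3.861 m


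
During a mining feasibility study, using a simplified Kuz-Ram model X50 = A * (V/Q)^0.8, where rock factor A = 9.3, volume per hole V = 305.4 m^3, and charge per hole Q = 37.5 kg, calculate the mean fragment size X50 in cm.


Compute V/Q:
V/Q = 305.4 / 37.5 = 8.144
Raise to the power 0.8:
(V/Q)^0.8 = 8.144^0.8 = 5.353899468
Multiply by A:
X50 = 9.3 * 5.353899468
= 49.7913 cm

49.7913 cm


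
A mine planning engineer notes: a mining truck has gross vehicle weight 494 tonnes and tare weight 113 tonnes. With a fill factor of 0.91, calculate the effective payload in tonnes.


346.71 tonnes

Maximum payload = gross - tare
= 494 - 113 = 381 tonnes
Effective payload = max payload * fill factor
= 381 * 0.91
= 346.71 tonnes


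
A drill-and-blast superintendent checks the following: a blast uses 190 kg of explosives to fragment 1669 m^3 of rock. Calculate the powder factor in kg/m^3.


Powder factor = explosive mass / rock volume
= 190 / 1669
= 0.1138 kg/m^3

0.1138 kg/m^3


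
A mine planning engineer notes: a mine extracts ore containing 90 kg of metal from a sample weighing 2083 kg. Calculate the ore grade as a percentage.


Ore grade = (metal mass / ore mass) * 100
= (90 / 2083) * 100
= 0.04320691311 * 100
= 4.3207%

4.3207%


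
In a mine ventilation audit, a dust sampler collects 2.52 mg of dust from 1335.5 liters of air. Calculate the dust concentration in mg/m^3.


1.8869 mg/m^3

Convert liters to m^3: 1 m^3 = 1000 L
Concentration = mass / volume * 1000
= 2.52 / 1335.5 * 1000
= 0.001886933733 * 1000
= 1.8869 mg/m^3


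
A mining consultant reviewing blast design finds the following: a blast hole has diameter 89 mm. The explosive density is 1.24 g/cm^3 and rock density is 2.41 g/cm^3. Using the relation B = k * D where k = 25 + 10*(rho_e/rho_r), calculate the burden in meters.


First, compute k:
rho_e / rho_r = 1.24 / 2.41 = 0.5145228216
k = 25 + 10 * 0.5145228216 = 30.14522822
Then, compute burden:
B = k * D / 1000 = 30.14522822 * 89 / 1000
= 2682.925311 / 1000
= 2.6829 m

2.6829 m


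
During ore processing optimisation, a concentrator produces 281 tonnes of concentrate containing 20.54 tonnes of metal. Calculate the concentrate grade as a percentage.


Grade = (metal in concentrate / concentrate mass) * 100
= (20.54 / 281) * 100
= 0.07309608541 * 100
= 7.3096%

7.3096%


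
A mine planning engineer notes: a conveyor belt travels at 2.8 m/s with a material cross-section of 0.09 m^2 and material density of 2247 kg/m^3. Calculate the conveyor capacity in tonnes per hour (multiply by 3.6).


Volumetric flow = speed * area
= 2.8 * 0.09 = 0.252 m^3/s
Mass flow = volumetric * density
= 0.252 * 2247 = 566.244 kg/s
Convert to t/h: multiply by 3.6
Capacity = 566.244 * 3.6
= 2038.4784 t/h

2038.4784 t/h


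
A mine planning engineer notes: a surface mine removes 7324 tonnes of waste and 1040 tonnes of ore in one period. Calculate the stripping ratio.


Stripping ratio = waste tonnage / ore tonnage
= 7324 / 1040
= 7.0423

7.0423


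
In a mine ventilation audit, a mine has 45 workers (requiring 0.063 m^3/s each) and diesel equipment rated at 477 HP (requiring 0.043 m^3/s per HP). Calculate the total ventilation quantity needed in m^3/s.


23.346 m^3/s

Airflow for workers:
Q_people = 45 * 0.063 = 2.835 m^3/s
Airflow for diesel equipment:
Q_diesel = 477 * 0.043 = 20.511 m^3/s
Total ventilation:
Q_total = 2.835 + 20.511
= 23.346 m^3/s


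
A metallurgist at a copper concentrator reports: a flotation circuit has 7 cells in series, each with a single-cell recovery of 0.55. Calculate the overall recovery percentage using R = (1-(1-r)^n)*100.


99.6263%

Complement of single-cell recovery:
1 - r = 1 - 0.55 = 0.45
Raise to power n:
(1 - r)^7 = 0.45^7 = 0.003736694531
Overall recovery:
R = (1 - 0.003736694531) * 100
= 99.6263%


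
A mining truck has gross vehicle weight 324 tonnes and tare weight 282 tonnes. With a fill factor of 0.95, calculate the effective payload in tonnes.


39.9 tonnes

Maximum payload = gross - tare
= 324 - 282 = 42 tonnes
Effective payload = max payload * fill factor
= 42 * 0.95
= 39.9 tonnes


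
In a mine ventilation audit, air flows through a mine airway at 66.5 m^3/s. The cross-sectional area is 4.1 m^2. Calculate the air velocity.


16.2195 m/s

Velocity = flow rate / cross-sectional area
= 66.5 / 4.1
= 16.2195 m/s


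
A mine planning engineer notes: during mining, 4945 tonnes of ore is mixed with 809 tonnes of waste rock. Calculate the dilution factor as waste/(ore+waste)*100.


Total material = ore + waste
= 4945 + 809 = 5754 tonnes
Dilution = waste / total * 100
= 809 / 5754 * 100
= 0.140597845 * 100
= 14.0598%

14.0598%


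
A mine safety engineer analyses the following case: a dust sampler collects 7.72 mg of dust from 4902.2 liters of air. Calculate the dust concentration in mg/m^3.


1.5748 mg/m^3

Convert liters to m^3: 1 m^3 = 1000 L
Concentration = mass / volume * 1000
= 7.72 / 4902.2 * 1000
= 0.00157480315 * 1000
= 1.5748 mg/m^3


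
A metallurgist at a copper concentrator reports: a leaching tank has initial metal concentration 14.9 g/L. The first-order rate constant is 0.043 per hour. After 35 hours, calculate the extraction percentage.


Compute the exponent:
-k * t = -0.043 * 35 = -1.505
Remaining concentration:
C = 14.9 * exp(-1.505)
= 14.9 * 0.2220172938
= 3.308057678 g/L
Extracted = 14.9 - 3.308057678 = 11.59194232 g/L
Extraction % = 11.59194232 / 14.9 * 100
= 77.7983%

77.7983%


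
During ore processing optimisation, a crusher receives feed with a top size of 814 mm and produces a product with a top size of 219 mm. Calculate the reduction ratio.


3.7169

Reduction ratio = feed size / product size
= 814 / 219
= 3.7169


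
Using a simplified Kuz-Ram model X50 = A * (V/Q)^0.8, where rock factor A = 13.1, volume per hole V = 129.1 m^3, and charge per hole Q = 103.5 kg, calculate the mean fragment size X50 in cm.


Compute V/Q:
V/Q = 129.1 / 103.5 = 1.247342995
Raise to the power 0.8:
(V/Q)^0.8 = 1.247342995^0.8 = 1.193407366
Multiply by A:
X50 = 13.1 * 1.193407366
= 15.6336 cm

15.6336 cm


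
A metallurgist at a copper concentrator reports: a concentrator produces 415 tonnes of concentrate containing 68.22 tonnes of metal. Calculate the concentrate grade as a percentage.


16.4386%

Grade = (metal in concentrate / concentrate mass) * 100
= (68.22 / 415) * 100
= 0.1643855422 * 100
= 16.4386%


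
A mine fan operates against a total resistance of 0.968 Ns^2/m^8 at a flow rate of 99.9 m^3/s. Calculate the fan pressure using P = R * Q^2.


Compute Q^2:
Q^2 = 99.9^2 = 9980.01
Compute pressure:
P = R * Q^2 = 0.968 * 9980.01
= 9660.6497 Pa

9660.6497 Pa


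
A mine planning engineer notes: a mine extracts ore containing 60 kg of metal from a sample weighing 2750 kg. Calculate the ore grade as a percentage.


2.1818%

Ore grade = (metal mass / ore mass) * 100
= (60 / 2750) * 100
= 0.02181818182 * 100
= 2.1818%


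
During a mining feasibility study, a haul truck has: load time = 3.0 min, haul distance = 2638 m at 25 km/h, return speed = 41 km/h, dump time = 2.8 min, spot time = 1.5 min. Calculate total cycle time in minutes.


Convert haul speed to m/min: 25 * 1000/60 = 416.6666667 m/min
Haul time = 2638 / 416.6666667 = 6.3312 min
Convert return speed to m/min: 41 * 1000/60 = 683.3333333 m/min
Return time = 2638 / 683.3333333 = 3.860487805 min
Total cycle time:
= 3.0 + 6.3312 + 2.8 + 3.860487805 + 1.5
= 17.4917 min

17.4917 min


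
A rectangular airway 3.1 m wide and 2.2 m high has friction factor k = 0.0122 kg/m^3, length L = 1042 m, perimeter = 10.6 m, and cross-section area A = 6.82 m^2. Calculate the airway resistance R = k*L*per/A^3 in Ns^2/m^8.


0.4248 Ns^2/m^8

Compute the numerator:
k * L * per = 0.0122 * 1042 * 10.6
= 134.75144
Compute the denominator:
A^3 = 6.82^3 = 317.214568
Resistance:
R = 134.75144 / 317.214568
= 0.4248 Ns^2/m^8


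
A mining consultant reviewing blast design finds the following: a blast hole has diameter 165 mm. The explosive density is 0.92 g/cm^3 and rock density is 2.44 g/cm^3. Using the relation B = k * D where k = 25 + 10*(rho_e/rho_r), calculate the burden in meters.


4.7471 m

First, compute k:
rho_e / rho_r = 0.92 / 2.44 = 0.3770491803
k = 25 + 10 * 0.3770491803 = 28.7704918
Then, compute burden:
B = k * D / 1000 = 28.7704918 * 165 / 1000
= 4747.131148 / 1000
= 4.7471 m


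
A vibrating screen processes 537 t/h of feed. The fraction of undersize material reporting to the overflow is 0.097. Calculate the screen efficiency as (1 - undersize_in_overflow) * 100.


90.3%

Screen efficiency = (1 - fraction of undersize in overflow) * 100
= (1 - 0.097) * 100
= 0.903 * 100
= 90.3%


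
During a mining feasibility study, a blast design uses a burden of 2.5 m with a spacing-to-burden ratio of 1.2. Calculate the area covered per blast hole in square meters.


First, find the spacing:
Spacing = burden * ratio = 2.5 * 1.2
= 3.0 m
Then, calculate the area:
Area = burden * spacing = 2.5 * 3.0
= 7.5 m^2

7.5 m^2


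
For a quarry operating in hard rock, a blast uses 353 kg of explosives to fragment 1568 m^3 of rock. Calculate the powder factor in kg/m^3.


Powder factor = explosive mass / rock volume
= 353 / 1568
= 0.2251 kg/m^3

0.2251 kg/m^3


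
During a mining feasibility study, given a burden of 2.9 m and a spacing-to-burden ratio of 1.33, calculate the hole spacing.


3.857 m

Spacing = burden * ratio
= 2.9 * 1.33
= 3.857 m


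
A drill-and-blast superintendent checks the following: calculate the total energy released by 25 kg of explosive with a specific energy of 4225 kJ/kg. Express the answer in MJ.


Energy = mass * specific_energy / 1000
= 25 * 4225 / 1000
= 105625 / 1000
= 105.625 MJ

105.625 MJ


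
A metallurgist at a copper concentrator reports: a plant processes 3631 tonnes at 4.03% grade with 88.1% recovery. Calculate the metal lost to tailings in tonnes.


Total metal in feed:
= 3631 * 4.03 / 100 = 146.3293 tonnes
Metal recovered:
= 146.3293 * 88.1 / 100 = 128.9161133 tonnes
Metal lost to tailings:
= 146.3293 - 128.9161133
= 17.4132 tonnes

17.4132 tonnes


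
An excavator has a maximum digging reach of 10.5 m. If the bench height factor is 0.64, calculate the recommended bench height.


6.72 m

Bench height = reach * factor
= 10.5 * 0.64
= 6.72 m


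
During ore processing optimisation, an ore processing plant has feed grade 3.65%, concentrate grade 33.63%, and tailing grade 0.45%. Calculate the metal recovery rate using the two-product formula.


Using the two-product formula:
R = 100 * c * (f - t) / (f * (c - t))
Numerator = 100 * 33.63 * (3.65 - 0.45)
= 100 * 33.63 * 3.2
= 10761.6
Denominator = 3.65 * (33.63 - 0.45)
= 3.65 * 33.18
= 121.107
R = 10761.6 / 121.107
= 88.8603%

88.8603%


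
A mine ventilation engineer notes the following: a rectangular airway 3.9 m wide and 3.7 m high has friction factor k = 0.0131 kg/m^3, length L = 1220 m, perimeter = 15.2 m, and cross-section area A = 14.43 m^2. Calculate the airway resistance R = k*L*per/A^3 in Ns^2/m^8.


Compute the numerator:
k * L * per = 0.0131 * 1220 * 15.2
= 242.9264
Compute the denominator:
A^3 = 14.43^3 = 3004.685307
Resistance:
R = 242.9264 / 3004.685307
= 0.0808 Ns^2/m^8

0.0808 Ns^2/m^8


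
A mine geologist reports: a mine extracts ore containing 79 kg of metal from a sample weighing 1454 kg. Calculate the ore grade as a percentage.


Ore grade = (metal mass / ore mass) * 100
= (79 / 1454) * 100
= 0.05433287483 * 100
= 5.4333%

5.4333%


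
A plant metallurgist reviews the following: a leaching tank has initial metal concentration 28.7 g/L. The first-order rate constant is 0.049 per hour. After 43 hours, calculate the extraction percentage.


87.8398%

Compute the exponent:
-k * t = -0.049 * 43 = -2.107
Remaining concentration:
C = 28.7 * exp(-2.107)
= 28.7 * 0.1216022264
= 3.489983899 g/L
Extracted = 28.7 - 3.489983899 = 25.2100161 g/L
Extraction % = 25.2100161 / 28.7 * 100
= 87.8398%


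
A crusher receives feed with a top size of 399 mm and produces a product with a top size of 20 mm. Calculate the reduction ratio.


19.95

Reduction ratio = feed size / product size
= 399 / 20
= 19.95


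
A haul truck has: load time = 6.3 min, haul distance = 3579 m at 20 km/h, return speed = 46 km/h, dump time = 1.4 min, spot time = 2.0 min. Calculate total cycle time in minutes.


Convert haul speed to m/min: 20 * 1000/60 = 333.3333333 m/min
Haul time = 3579 / 333.3333333 = 10.737 min
Convert return speed to m/min: 46 * 1000/60 = 766.6666667 m/min
Return time = 3579 / 766.6666667 = 4.66826087 min
Total cycle time:
= 6.3 + 10.737 + 1.4 + 4.66826087 + 2.0
= 25.1053 min

25.1053 min


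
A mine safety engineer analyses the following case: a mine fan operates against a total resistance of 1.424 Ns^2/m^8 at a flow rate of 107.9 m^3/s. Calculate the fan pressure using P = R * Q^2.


Compute Q^2:
Q^2 = 107.9^2 = 11642.41
Compute pressure:
P = R * Q^2 = 1.424 * 11642.41
= 16578.7918 Pa

16578.7918 Pa


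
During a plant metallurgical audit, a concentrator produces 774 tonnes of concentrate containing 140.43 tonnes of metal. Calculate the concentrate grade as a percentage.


18.1434%

Grade = (metal in concentrate / concentrate mass) * 100
= (140.43 / 774) * 100
= 0.1814341085 * 100
= 18.1434%


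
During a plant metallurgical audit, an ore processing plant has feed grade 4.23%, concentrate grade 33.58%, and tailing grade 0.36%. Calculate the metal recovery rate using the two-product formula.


92.4808%

Using the two-product formula:
R = 100 * c * (f - t) / (f * (c - t))
Numerator = 100 * 33.58 * (4.23 - 0.36)
= 100 * 33.58 * 3.87
= 12995.46
Denominator = 4.23 * (33.58 - 0.36)
= 4.23 * 33.22
= 140.5206
R = 12995.46 / 140.5206
= 92.4808%


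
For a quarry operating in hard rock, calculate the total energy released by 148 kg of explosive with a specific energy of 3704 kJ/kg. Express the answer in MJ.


Energy = mass * specific_energy / 1000
= 148 * 3704 / 1000
= 548192 / 1000
= 548.192 MJ

548.192 MJ


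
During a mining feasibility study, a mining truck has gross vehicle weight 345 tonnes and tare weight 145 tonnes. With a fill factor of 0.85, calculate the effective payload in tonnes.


Maximum payload = gross - tare
= 345 - 145 = 200 tonnes
Effective payload = max payload * fill factor
= 200 * 0.85
= 170.0 tonnes

170.0 tonnes


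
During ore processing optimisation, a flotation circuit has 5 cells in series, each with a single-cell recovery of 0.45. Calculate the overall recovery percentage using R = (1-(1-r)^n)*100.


94.9672%

Complement of single-cell recovery:
1 - r = 1 - 0.45 = 0.55
Raise to power n:
(1 - r)^5 = 0.55^5 = 0.0503284375
Overall recovery:
R = (1 - 0.0503284375) * 100
= 94.9672%


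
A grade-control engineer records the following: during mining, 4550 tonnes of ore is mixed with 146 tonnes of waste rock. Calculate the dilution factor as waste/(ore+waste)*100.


Total material = ore + waste
= 4550 + 146 = 4696 tonnes
Dilution = waste / total * 100
= 146 / 4696 * 100
= 0.03109028961 * 100
= 3.109%

3.109%


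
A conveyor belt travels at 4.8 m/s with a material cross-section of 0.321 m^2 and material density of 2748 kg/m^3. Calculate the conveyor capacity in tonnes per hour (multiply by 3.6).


15242.8262 t/h

Volumetric flow = speed * area
= 4.8 * 0.321 = 1.5408 m^3/s
Mass flow = volumetric * density
= 1.5408 * 2748 = 4234.1184 kg/s
Convert to t/h: multiply by 3.6
Capacity = 4234.1184 * 3.6
= 15242.8262 t/h


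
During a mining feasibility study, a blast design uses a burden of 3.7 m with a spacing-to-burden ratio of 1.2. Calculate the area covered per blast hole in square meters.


16.428 m^2

First, find the spacing:
Spacing = burden * ratio = 3.7 * 1.2
= 4.44 m
Then, calculate the area:
Area = burden * spacing = 3.7 * 4.44
= 16.428 m^2


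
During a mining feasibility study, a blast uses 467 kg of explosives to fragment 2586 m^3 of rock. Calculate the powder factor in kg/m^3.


Powder factor = explosive mass / rock volume
= 467 / 2586
= 0.1806 kg/m^3

0.1806 kg/m^3


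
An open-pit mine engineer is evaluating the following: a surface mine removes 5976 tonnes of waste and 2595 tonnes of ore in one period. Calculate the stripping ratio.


2.3029

Stripping ratio = waste tonnage / ore tonnage
= 5976 / 2595
= 2.3029


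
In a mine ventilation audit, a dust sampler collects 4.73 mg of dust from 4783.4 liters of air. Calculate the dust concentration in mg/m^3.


Convert liters to m^3: 1 m^3 = 1000 L
Concentration = mass / volume * 1000
= 4.73 / 4783.4 * 1000
= 0.0009888363925 * 1000
= 0.9888 mg/m^3

0.9888 mg/m^3


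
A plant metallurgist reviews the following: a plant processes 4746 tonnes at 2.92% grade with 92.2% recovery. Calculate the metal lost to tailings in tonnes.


10.8095 tonnes

Total metal in feed:
= 4746 * 2.92 / 100 = 138.5832 tonnes
Metal recovered:
= 138.5832 * 92.2 / 100 = 127.7737104 tonnes
Metal lost to tailings:
= 138.5832 - 127.7737104
= 10.8095 tonnes


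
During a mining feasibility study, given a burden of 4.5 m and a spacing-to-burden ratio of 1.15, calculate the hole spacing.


5.175 m

Spacing = burden * ratio
= 4.5 * 1.15
= 5.175 m


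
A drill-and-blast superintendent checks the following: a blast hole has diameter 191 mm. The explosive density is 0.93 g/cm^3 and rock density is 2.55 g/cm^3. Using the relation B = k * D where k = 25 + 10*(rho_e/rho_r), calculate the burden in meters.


5.4716 m

First, compute k:
rho_e / rho_r = 0.93 / 2.55 = 0.3647058824
k = 25 + 10 * 0.3647058824 = 28.64705882
Then, compute burden:
B = k * D / 1000 = 28.64705882 * 191 / 1000
= 5471.588235 / 1000
= 5.4716 m


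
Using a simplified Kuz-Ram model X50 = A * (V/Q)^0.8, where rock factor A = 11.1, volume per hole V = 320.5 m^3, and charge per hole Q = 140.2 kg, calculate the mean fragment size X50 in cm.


Compute V/Q:
V/Q = 320.5 / 140.2 = 2.286019971
Raise to the power 0.8:
(V/Q)^0.8 = 2.286019971^0.8 = 1.937599511
Multiply by A:
X50 = 11.1 * 1.937599511
= 21.5074 cm

21.5074 cm


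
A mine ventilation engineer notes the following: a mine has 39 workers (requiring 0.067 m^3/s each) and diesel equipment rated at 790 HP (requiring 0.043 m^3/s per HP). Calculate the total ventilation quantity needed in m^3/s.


Airflow for workers:
Q_people = 39 * 0.067 = 2.613 m^3/s
Airflow for diesel equipment:
Q_diesel = 790 * 0.043 = 33.97 m^3/s
Total ventilation:
Q_total = 2.613 + 33.97
= 36.583 m^3/s

36.583 m^3/s


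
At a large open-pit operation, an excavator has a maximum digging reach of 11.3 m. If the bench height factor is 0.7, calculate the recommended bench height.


7.91 m

Bench height = reach * factor
= 11.3 * 0.7
= 7.91 m


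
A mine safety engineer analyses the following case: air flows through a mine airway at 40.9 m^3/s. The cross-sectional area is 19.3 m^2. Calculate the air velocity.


2.1192 m/s

Velocity = flow rate / cross-sectional area
= 40.9 / 19.3
= 2.1192 m/s


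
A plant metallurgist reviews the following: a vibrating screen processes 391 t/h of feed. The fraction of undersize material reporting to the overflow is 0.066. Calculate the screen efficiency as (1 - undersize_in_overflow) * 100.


Screen efficiency = (1 - fraction of undersize in overflow) * 100
= (1 - 0.066) * 100
= 0.934 * 100
= 93.4%

93.4%


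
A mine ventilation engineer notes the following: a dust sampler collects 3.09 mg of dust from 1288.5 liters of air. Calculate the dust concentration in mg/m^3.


Convert liters to m^3: 1 m^3 = 1000 L
Concentration = mass / volume * 1000
= 3.09 / 1288.5 * 1000
= 0.002398137369 * 1000
= 2.3981 mg/m^3

2.3981 mg/m^3


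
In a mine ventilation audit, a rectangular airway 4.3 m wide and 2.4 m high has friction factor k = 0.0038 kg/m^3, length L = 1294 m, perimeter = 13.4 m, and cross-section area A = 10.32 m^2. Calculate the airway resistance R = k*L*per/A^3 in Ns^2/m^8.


0.0599 Ns^2/m^8

Compute the numerator:
k * L * per = 0.0038 * 1294 * 13.4
= 65.89048
Compute the denominator:
A^3 = 10.32^3 = 1099.104768
Resistance:
R = 65.89048 / 1099.104768
= 0.0599 Ns^2/m^8


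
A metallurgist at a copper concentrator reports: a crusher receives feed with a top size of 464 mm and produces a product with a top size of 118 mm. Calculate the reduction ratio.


Reduction ratio = feed size / product size
= 464 / 118
= 3.9322

3.9322


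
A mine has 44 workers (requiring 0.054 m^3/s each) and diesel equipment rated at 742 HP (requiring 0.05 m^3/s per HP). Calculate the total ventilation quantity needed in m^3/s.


39.476 m^3/s

Airflow for workers:
Q_people = 44 * 0.054 = 2.376 m^3/s
Airflow for diesel equipment:
Q_diesel = 742 * 0.05 = 37.1 m^3/s
Total ventilation:
Q_total = 2.376 + 37.1
= 39.476 m^3/s


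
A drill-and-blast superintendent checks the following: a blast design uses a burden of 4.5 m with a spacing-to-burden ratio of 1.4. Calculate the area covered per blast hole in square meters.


28.35 m^2

First, find the spacing:
Spacing = burden * ratio = 4.5 * 1.4
= 6.3 m
Then, calculate the area:
Area = burden * spacing = 4.5 * 6.3
= 28.35 m^2


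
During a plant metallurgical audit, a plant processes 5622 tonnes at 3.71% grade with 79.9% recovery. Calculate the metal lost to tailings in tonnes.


41.9238 tonnes

Total metal in feed:
= 5622 * 3.71 / 100 = 208.5762 tonnes
Metal recovered:
= 208.5762 * 79.9 / 100 = 166.6523838 tonnes
Metal lost to tailings:
= 208.5762 - 166.6523838
= 41.9238 tonnes


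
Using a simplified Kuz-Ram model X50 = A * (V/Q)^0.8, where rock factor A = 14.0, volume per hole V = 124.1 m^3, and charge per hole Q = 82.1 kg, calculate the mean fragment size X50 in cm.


19.4837 cm

Compute V/Q:
V/Q = 124.1 / 82.1 = 1.511571255
Raise to the power 0.8:
(V/Q)^0.8 = 1.511571255^0.8 = 1.391691259
Multiply by A:
X50 = 14.0 * 1.391691259
= 19.4837 cm


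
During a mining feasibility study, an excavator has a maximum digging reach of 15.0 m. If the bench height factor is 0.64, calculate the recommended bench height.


9.6 m

Bench height = reach * factor
= 15.0 * 0.64
= 9.6 m


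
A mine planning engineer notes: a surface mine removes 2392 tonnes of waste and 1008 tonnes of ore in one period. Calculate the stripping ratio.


2.373

Stripping ratio = waste tonnage / ore tonnage
= 2392 / 1008
= 2.373


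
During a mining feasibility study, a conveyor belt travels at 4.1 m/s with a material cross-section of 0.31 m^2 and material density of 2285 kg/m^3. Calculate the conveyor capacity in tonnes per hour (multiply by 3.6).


10455.246 t/h

Volumetric flow = speed * area
= 4.1 * 0.31 = 1.271 m^3/s
Mass flow = volumetric * density
= 1.271 * 2285 = 2904.235 kg/s
Convert to t/h: multiply by 3.6
Capacity = 2904.235 * 3.6
= 10455.246 t/h


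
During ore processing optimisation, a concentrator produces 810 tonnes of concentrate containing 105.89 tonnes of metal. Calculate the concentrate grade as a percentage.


13.0728%

Grade = (metal in concentrate / concentrate mass) * 100
= (105.89 / 810) * 100
= 0.1307283951 * 100
= 13.0728%


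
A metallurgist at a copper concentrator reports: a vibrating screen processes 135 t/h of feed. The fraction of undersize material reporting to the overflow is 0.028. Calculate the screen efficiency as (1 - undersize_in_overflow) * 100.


Screen efficiency = (1 - fraction of undersize in overflow) * 100
= (1 - 0.028) * 100
= 0.972 * 100
= 97.2%

97.2%


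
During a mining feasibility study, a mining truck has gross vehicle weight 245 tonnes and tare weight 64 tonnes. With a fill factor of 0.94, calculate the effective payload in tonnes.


Maximum payload = gross - tare
= 245 - 64 = 181 tonnes
Effective payload = max payload * fill factor
= 181 * 0.94
= 170.14 tonnes

170.14 tonnes


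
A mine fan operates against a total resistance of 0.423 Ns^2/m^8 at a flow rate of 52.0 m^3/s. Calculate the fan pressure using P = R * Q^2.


Compute Q^2:
Q^2 = 52.0^2 = 2704.0
Compute pressure:
P = R * Q^2 = 0.423 * 2704.0
= 1143.792 Pa

1143.792 Pa


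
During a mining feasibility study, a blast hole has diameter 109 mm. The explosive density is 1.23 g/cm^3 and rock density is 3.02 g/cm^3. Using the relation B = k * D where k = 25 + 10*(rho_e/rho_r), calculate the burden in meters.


3.1689 m

First, compute k:
rho_e / rho_r = 1.23 / 3.02 = 0.4072847682
k = 25 + 10 * 0.4072847682 = 29.07284768
Then, compute burden:
B = k * D / 1000 = 29.07284768 * 109 / 1000
= 3168.940397 / 1000
= 3.1689 m


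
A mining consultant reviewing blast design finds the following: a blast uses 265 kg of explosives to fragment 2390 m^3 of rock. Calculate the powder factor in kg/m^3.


Powder factor = explosive mass / rock volume
= 265 / 2390
= 0.1109 kg/m^3

0.1109 kg/m^3


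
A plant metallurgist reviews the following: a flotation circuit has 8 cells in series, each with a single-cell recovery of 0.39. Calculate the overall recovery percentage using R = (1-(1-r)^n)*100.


Complement of single-cell recovery:
1 - r = 1 - 0.39 = 0.61
Raise to power n:
(1 - r)^8 = 0.61^8 = 0.0191707313
Overall recovery:
R = (1 - 0.0191707313) * 100
= 98.0829%

98.0829%


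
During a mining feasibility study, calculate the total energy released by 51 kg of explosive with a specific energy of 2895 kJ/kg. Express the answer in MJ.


Energy = mass * specific_energy / 1000
= 51 * 2895 / 1000
= 147645 / 1000
= 147.645 MJ

147.645 MJ


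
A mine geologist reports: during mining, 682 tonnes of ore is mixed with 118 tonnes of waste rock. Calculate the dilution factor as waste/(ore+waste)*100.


Total material = ore + waste
= 682 + 118 = 800 tonnes
Dilution = waste / total * 100
= 118 / 800 * 100
= 0.1475 * 100
= 14.75%

14.75%


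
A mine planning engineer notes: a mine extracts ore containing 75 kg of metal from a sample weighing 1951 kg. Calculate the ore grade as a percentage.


Ore grade = (metal mass / ore mass) * 100
= (75 / 1951) * 100
= 0.03844182471 * 100
= 3.8442%

3.8442%


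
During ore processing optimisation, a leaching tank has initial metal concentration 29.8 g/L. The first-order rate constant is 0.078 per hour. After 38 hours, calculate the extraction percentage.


Compute the exponent:
-k * t = -0.078 * 38 = -2.964
Remaining concentration:
C = 29.8 * exp(-2.964)
= 29.8 * 0.0516120555
= 1.538039254 g/L
Extracted = 29.8 - 1.538039254 = 28.26196075 g/L
Extraction % = 28.26196075 / 29.8 * 100
= 94.8388%

94.8388%


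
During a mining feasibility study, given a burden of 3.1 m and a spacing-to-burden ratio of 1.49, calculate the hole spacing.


Spacing = burden * ratio
= 3.1 * 1.49
= 4.619 m

4.619 m


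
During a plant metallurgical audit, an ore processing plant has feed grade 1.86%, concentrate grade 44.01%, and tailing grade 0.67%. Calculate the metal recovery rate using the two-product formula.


64.9675%

Using the two-product formula:
R = 100 * c * (f - t) / (f * (c - t))
Numerator = 100 * 44.01 * (1.86 - 0.67)
= 100 * 44.01 * 1.19
= 5237.19
Denominator = 1.86 * (44.01 - 0.67)
= 1.86 * 43.34
= 80.6124
R = 5237.19 / 80.6124
= 64.9675%


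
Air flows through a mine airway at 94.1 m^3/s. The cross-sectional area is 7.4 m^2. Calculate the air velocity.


12.7162 m/s

Velocity = flow rate / cross-sectional area
= 94.1 / 7.4
= 12.7162 m/s


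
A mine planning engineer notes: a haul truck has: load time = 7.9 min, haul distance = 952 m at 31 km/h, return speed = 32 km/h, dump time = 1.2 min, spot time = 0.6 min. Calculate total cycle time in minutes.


Convert haul speed to m/min: 31 * 1000/60 = 516.6666667 m/min
Haul time = 952 / 516.6666667 = 1.842580645 min
Convert return speed to m/min: 32 * 1000/60 = 533.3333333 m/min
Return time = 952 / 533.3333333 = 1.785 min
Total cycle time:
= 7.9 + 1.842580645 + 1.2 + 1.785 + 0.6
= 13.3276 min

13.3276 min


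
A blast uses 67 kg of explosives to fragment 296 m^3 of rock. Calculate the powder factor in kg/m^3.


0.2264 kg/m^3

Powder factor = explosive mass / rock volume
= 67 / 296
= 0.2264 kg/m^3


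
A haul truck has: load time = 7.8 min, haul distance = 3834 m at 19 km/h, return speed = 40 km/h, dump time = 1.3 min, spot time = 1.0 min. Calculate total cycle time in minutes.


Convert haul speed to m/min: 19 * 1000/60 = 316.6666667 m/min
Haul time = 3834 / 316.6666667 = 12.10736842 min
Convert return speed to m/min: 40 * 1000/60 = 666.6666667 m/min
Return time = 3834 / 666.6666667 = 5.751 min
Total cycle time:
= 7.8 + 12.10736842 + 1.3 + 5.751 + 1.0
= 27.9584 min

27.9584 min
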